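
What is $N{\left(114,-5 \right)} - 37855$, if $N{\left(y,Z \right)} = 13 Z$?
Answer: $-37920$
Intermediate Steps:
$N{\left(114,-5 \right)} - 37855 = 13 \left(-5\right) - 37855 = -65 - 37855 = -37920$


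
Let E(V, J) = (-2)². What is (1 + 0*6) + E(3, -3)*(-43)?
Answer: -171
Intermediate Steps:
E(V, J) = 4
(1 + 0*6) + E(3, -3)*(-43) = (1 + 0*6) + 4*(-43) = (1 + 0) - 172 = 1 - 172 = -171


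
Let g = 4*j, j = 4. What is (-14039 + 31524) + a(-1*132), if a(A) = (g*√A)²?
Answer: -16307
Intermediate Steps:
g = 16 (g = 4*4 = 16)
a(A) = 256*A (a(A) = (16*√A)² = 256*A)
(-14039 + 31524) + a(-1*132) = (-14039 + 31524) + 256*(-1*132) = 17485 + 256*(-132) = 17485 - 33792 = -16307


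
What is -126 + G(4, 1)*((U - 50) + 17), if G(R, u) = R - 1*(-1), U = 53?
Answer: -26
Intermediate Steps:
G(R, u) = 1 + R (G(R, u) = R + 1 = 1 + R)
-126 + G(4, 1)*((U - 50) + 17) = -126 + (1 + 4)*((53 - 50) + 17) = -126 + 5*(3 + 17) = -126 + 5*20 = -126 + 100 = -26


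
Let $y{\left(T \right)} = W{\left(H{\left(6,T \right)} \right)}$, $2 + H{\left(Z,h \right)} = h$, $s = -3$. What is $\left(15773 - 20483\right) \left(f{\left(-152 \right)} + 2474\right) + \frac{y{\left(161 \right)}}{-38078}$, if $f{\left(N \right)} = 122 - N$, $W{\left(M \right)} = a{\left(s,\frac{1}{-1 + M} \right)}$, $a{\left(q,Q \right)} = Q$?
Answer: $- \frac{77869762837921}{6016324} \approx -1.2943 \cdot 10^{7}$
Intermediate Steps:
$H{\left(Z,h \right)} = -2 + h$
$W{\left(M \right)} = \frac{1}{-1 + M}$
$y{\left(T \right)} = \frac{1}{-3 + T}$ ($y{\left(T \right)} = \frac{1}{-1 + \left(-2 + T\right)} = \frac{1}{-3 + T}$)
$\left(15773 - 20483\right) \left(f{\left(-152 \right)} + 2474\right) + \frac{y{\left(161 \right)}}{-38078} = \left(15773 - 20483\right) \left(\left(122 - -152\right) + 2474\right) + \frac{1}{\left(-3 + 161\right) \left(-38078\right)} = - 4710 \left(\left(122 + 152\right) + 2474\right) + \frac{1}{158} \left(- \frac{1}{38078}\right) = - 4710 \left(274 + 2474\right) + \frac{1}{158} \left(- \frac{1}{38078}\right) = \left(-4710\right) 2748 - \frac{1}{6016324} = -12943080 - \frac{1}{6016324} = - \frac{77869762837921}{6016324}$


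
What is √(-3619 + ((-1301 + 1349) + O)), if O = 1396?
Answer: 5*I*√87 ≈ 46.637*I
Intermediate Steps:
√(-3619 + ((-1301 + 1349) + O)) = √(-3619 + ((-1301 + 1349) + 1396)) = √(-3619 + (48 + 1396)) = √(-3619 + 1444) = √(-2175) = 5*I*√87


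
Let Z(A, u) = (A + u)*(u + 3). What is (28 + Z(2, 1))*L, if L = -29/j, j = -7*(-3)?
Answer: -1160/21 ≈ -55.238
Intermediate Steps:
j = 21
Z(A, u) = (3 + u)*(A + u) (Z(A, u) = (A + u)*(3 + u) = (3 + u)*(A + u))
L = -29/21 ≈ -1.3810
(28 + Z(2, 1))*L = (28 + (1**2 + 3*2 + 3*1 + 2*1))*(-29/21) = (28 + (1 + 6 + 3 + 2))*(-29/21) = (28 + 12)*(-29/21) = 40*(-29/21) = -1160/21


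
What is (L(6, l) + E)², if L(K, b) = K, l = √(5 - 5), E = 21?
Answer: 729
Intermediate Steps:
l = 0 (l = √0 = 0)
(L(6, l) + E)² = (6 + 21)² = 27² = 729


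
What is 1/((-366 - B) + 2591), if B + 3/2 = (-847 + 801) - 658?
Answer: 2/5861 ≈ 0.00034124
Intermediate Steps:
B = -1411/2 (B = -3/2 + ((-847 + 801) - 658) = -3/2 + (-46 - 658) = -3/2 - 704 = -1411/2 ≈ -705.50)
1/((-366 - B) + 2591) = 1/((-366 - 1*(-1411/2)) + 2591) = 1/((-366 + 1411/2) + 2591) = 1/(679/2 + 2591) = 1/(5861/2) = 2/5861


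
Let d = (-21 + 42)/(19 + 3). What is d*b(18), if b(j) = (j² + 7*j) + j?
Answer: 4914/11 ≈ 446.73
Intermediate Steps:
b(j) = j² + 8*j
d = 21/22 ≈ 0.95455
d*b(18) = 21*(18*(8 + 18))/22 = 21*(18*26)/22 = (21/22)*468 = 4914/11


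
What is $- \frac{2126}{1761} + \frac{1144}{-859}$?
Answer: $- \frac{3840818}{1512699} \approx -2.5391$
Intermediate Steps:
$- \frac{2126}{1761} + \frac{1144}{-859} = \left(-2126\right) \frac{1}{1761} + 1144 \left(- \frac{1}{859}\right) = - \frac{2126}{1761} - \frac{1144}{859} = - \frac{3840818}{1512699}$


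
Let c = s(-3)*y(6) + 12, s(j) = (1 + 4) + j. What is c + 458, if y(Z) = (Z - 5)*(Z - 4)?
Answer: 474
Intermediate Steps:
y(Z) = (-5 + Z)*(-4 + Z)
s(j) = 5 + j
c = 16 (c = (5 - 3)*(20 + 6**2 - 9*6) + 12 = 2*(20 + 36 - 54) + 12 = 2*2 + 12 = 4 + 12 = 16)
c + 458 = 16 + 458 = 474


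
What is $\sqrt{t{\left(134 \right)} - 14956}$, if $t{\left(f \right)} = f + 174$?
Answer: $2 i \sqrt{3662} \approx 121.03 i$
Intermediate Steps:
$t{\left(f \right)} = 174 + f$
$\sqrt{t{\left(134 \right)} - 14956} = \sqrt{\left(174 + 134\right) - 14956} = \sqrt{308 - 14956} = \sqrt{-14648} = 2 i \sqrt{3662}$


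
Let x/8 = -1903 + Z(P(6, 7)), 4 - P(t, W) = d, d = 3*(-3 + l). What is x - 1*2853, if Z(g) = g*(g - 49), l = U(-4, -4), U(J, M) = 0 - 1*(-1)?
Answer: -21197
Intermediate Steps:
U(J, M) = 1 (U(J, M) = 0 + 1 = 1)
l = 1
d = -6 (d = 3*(-3 + 1) = 3*(-2) = -6)
P(t, W) = 10 (P(t, W) = 4 - 1*(-6) = 4 + 6 = 10)
Z(g) = g*(-49 + g)
x = -18344 (x = 8*(-1903 + 10*(-49 + 10)) = 8*(-1903 + 10*(-39)) = 8*(-1903 - 390) = 8*(-2293) = -18344)
x - 1*2853 = -18344 - 1*2853 = -18344 - 2853 = -21197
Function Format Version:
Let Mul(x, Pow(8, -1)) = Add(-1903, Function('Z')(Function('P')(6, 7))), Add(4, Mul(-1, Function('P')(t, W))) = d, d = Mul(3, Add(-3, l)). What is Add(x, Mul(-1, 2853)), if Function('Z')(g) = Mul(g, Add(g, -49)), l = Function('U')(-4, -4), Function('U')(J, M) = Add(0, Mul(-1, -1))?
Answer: -21197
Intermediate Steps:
Function('U')(J, M) = 1 (Function('U')(J, M) = Add(0, 1) = 1)
l = 1
d = -6 (d = Mul(3, Add(-3, 1)) = Mul(3, -2) = -6)
Function('P')(t, W) = 10 (Function('P')(t, W) = Add(4, Mul(-1, -6)) = Add(4, 6) = 10)
Function('Z')(g) = Mul(g, Add(-49, g))
x = -18344 (x = Mul(8, Add(-1903, Mul(10, Add(-49, 10)))) = Mul(8, Add(-1903, Mul(10, -39))) = Mul(8, Add(-1903, -390)) = Mul(8, -2293) = -18344)
Add(x, Mul(-1, 2853)) = Add(-18344, Mul(-1, 2853)) = Add(-18344, -2853) = -21197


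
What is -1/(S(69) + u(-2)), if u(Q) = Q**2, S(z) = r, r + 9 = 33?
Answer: -1/28 ≈ -0.035714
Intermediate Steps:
r = 24 (r = -9 + 33 = 24)
S(z) = 24
-1/(S(69) + u(-2)) = -1/(24 + (-2)**2) = -1/(24 + 4) = -1/28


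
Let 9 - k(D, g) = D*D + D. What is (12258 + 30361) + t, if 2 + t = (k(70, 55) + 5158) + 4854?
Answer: 47668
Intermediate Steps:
k(D, g) = 9 - D - D**2 (k(D, g) = 9 - (D*D + D) = 9 - (D**2 + D) = 9 - (D + D**2) = 9 + (-D - D**2) = 9 - D - D**2)
t = 5049 (t = -2 + (((9 - 1*70 - 1*70**2) + 5158) + 4854) = -2 + (((9 - 70 - 1*4900) + 5158) + 4854) = -2 + (((9 - 70 - 4900) + 5158) + 4854) = -2 + ((-4961 + 5158) + 4854) = -2 + (197 + 4854) = -2 + 5051 = 5049)
(12258 + 30361) + t = (12258 + 30361) + 5049 = 42619 + 5049 = 47668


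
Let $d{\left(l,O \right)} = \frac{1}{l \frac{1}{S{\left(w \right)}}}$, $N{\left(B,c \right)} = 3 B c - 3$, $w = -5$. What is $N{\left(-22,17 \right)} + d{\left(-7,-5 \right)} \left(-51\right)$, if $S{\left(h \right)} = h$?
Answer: $- \frac{8130}{7} \approx -1161.4$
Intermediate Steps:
$N{\left(B,c \right)} = -3 + 3 B c$ ($N{\left(B,c \right)} = 3 B c - 3 = -3 + 3 B c$)
$d{\left(l,O \right)} = - \frac{5}{l}$ ($d{\left(l,O \right)} = \frac{1}{l \frac{1}{-5}} = \frac{1}{l \left(- \frac{1}{5}\right)} = \frac{1}{\left(- \frac{1}{5}\right) l} = - \frac{5}{l}$)
$N{\left(-22,17 \right)} + d{\left(-7,-5 \right)} \left(-51\right) = \left(-3 + 3 \left(-22\right) 17\right) + - \frac{5}{-7} \left(-51\right) = \left(-3 - 1122\right) + \left(-5\right) \left(- \frac{1}{7}\right) \left(-51\right) = -1125 + \frac{5}{7} \left(-51\right) = -1125 - \frac{255}{7} = - \frac{8130}{7}$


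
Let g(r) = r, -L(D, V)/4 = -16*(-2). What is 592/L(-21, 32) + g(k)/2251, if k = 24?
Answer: -83095/18008 ≈ -4.6143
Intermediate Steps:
L(D, V) = -128 (L(D, V) = -(-64)*(-2) = -4*32 = -128)
592/L(-21, 32) + g(k)/2251 = 592/(-128) + 24/2251 = 592*(-1/128) + 24*(1/2251) = -37/8 + 24/2251 = -83095/18008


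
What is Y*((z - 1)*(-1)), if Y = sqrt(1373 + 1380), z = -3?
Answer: 4*sqrt(2753) ≈ 209.88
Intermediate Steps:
Y = sqrt(2753) ≈ 52.469
Y*((z - 1)*(-1)) = sqrt(2753)*((-3 - 1)*(-1)) = sqrt(2753)*(-4*(-1)) = sqrt(2753)*4 = 4*sqrt(2753)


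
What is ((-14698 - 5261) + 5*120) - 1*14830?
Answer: -34189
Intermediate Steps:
((-14698 - 5261) + 5*120) - 1*14830 = (-19959 + 600) - 14830 = -19359 - 14830 = -34189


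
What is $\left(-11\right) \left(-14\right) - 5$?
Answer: $149$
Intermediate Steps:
$\left(-11\right) \left(-14\right) - 5 = 154 - 5 = 149$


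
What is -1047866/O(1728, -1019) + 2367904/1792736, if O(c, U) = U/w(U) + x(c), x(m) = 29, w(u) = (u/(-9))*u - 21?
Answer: -5542311801146933/153437427253 ≈ -36121.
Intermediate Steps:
w(u) = -21 - u²/9 (w(u) = (u*(-⅑))*u - 21 = (-u/9)*u - 21 = -u²/9 - 21 = -21 - u²/9)
O(c, U) = 29 + U/(-21 - U²/9) (O(c, U) = U/(-21 - U²/9) + 29 = 29 + U/(-21 - U²/9))
-1047866/O(1728, -1019) + 2367904/1792736 = -1047866*(189 + (-1019)²)/(5481 - 9*(-1019) + 29*(-1019)²) + 2367904/1792736 = -1047866*(189 + 1038361)/(5481 + 9171 + 29*1038361) + 2367904*(1/1792736) = -1047866*1038550/(5481 + 9171 + 30112469) + 6727/5093 = -1047866/((1/1038550)*30127121) + 6727/5093 = -1047866/30127121/1038550 + 6727/5093 = -1047866*1038550/30127121 + 6727/5093 = -1088261234300/30127121 + 6727/5093 = -5542311801146933/153437427253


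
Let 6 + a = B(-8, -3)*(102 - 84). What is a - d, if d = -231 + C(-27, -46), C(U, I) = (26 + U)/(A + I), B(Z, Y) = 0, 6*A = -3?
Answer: 20923/93 ≈ 224.98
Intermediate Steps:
A = -1/2 (A = (1/6)*(-3) = -1/2 ≈ -0.50000)
C(U, I) = (26 + U)/(-1/2 + I)
d = -21481/93 (d = -231 + 2*(26 - 27)/(-1 + 2*(-46)) = -231 + 2*(-1)/(-1 - 92) = -231 + 2*(-1)/(-93) = -231 + 2*(-1/93)*(-1) = -231 + 2/93 = -21481/93 ≈ -230.98)
a = -6 (a = -6 + 0*(102 - 84) = -6 + 0*18 = -6 + 0 = -6)
a - d = -6 - 1*(-21481/93) = -6 + 21481/93 = 20923/93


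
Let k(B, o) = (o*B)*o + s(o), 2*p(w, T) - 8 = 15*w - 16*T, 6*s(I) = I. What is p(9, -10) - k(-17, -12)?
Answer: 5203/2 ≈ 2601.5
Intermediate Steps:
s(I) = I/6
p(w, T) = 4 - 8*T + 15*w/2 (p(w, T) = 4 + (15*w - 16*T)/2 = 4 + (-16*T + 15*w)/2 = 4 + (-8*T + 15*w/2) = 4 - 8*T + 15*w/2)
k(B, o) = o/6 + B*o² (k(B, o) = (o*B)*o + o/6 = (B*o)*o + o/6 = B*o² + o/6 = o/6 + B*o²)
p(9, -10) - k(-17, -12) = (4 - 8*(-10) + (15/2)*9) - (-12)*(⅙ - 17*(-12)) = (4 + 80 + 135/2) - (-12)*(⅙ + 204) = 303/2 - (-12)*1225/6 = 303/2 - 1*(-2450) = 303/2 + 2450 = 5203/2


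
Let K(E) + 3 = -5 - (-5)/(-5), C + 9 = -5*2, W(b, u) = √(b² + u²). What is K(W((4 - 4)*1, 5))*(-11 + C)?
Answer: 270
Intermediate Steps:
C = -19 (C = -9 - 5*2 = -9 - 10 = -19)
K(E) = -9 (K(E) = -3 + (-5 - (-5)/(-5)) = -3 + (-5 - (-5)*(-1)/5) = -3 + (-5 - 1*1) = -3 + (-5 - 1) = -3 - 6 = -9)
K(W((4 - 4)*1, 5))*(-11 + C) = -9*(-11 - 19) = -9*(-30) = 270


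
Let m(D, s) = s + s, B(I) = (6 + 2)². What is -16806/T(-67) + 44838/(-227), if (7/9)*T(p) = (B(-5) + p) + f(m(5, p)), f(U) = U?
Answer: -9526840/93297 ≈ -102.11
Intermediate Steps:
B(I) = 64 (B(I) = 8² = 64)
m(D, s) = 2*s
T(p) = 576/7 + 27*p/7 (T(p) = 9*((64 + p) + 2*p)/7 = 9*(64 + 3*p)/7 = 576/7 + 27*p/7)
-16806/T(-67) + 44838/(-227) = -16806/(576/7 + (27/7)*(-67)) + 44838/(-227) = -16806/(576/7 - 1809/7) + 44838*(-1/227) = -16806/(-1233/7) - 44838/227 = -16806*(-7/1233) - 44838/227 = 39214/411 - 44838/227 = -9526840/93297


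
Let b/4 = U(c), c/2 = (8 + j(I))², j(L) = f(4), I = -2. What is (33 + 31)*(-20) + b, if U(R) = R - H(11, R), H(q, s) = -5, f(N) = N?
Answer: -108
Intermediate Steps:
j(L) = 4
c = 288 (c = 2*(8 + 4)² = 2*12² = 2*144 = 288)
U(R) = 5 + R (U(R) = R - 1*(-5) = R + 5 = 5 + R)
b = 1172 (b = 4*(5 + 288) = 4*293 = 1172)
(33 + 31)*(-20) + b = (33 + 31)*(-20) + 1172 = 64*(-20) + 1172 = -1280 + 1172 = -108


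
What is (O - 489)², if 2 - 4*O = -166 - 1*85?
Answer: 2900209/16 ≈ 1.8126e+5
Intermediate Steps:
O = 253/4 (O = ½ - (-166 - 1*85)/4 = ½ - (-166 - 85)/4 = ½ - ¼*(-251) = ½ + 251/4 = 253/4 ≈ 63.250)
(O - 489)² = (253/4 - 489)² = (-1703/4)² = 2900209/16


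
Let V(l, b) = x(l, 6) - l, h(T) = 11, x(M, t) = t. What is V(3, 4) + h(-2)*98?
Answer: 1081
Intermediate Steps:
V(l, b) = 6 - l
V(3, 4) + h(-2)*98 = (6 - 1*3) + 11*98 = (6 - 3) + 1078 = 3 + 1078 = 1081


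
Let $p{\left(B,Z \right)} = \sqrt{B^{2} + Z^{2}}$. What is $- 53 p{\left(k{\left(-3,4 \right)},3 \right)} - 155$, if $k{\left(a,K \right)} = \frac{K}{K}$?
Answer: $-155 - 53 \sqrt{10} \approx -322.6$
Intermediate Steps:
$k{\left(a,K \right)} = 1$
$- 53 p{\left(k{\left(-3,4 \right)},3 \right)} - 155 = - 53 \sqrt{1^{2} + 3^{2}} - 155 = - 53 \sqrt{1 + 9} - 155 = - 53 \sqrt{10} - 155 = -155 - 53 \sqrt{10}$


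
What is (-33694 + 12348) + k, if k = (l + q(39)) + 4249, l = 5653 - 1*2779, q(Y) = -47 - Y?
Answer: -14309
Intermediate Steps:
l = 2874 (l = 5653 - 2779 = 2874)
k = 7037 (k = (2874 + (-47 - 1*39)) + 4249 = (2874 + (-47 - 39)) + 4249 = (2874 - 86) + 4249 = 2788 + 4249 = 7037)
(-33694 + 12348) + k = (-33694 + 12348) + 7037 = -21346 + 7037 = -14309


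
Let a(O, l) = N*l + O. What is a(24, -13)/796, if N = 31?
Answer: -379/796 ≈ -0.47613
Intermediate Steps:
a(O, l) = O + 31*l (a(O, l) = 31*l + O = O + 31*l)
a(24, -13)/796 = (24 + 31*(-13))/796 = (24 - 403)*(1/796) = -379*1/796 = -379/796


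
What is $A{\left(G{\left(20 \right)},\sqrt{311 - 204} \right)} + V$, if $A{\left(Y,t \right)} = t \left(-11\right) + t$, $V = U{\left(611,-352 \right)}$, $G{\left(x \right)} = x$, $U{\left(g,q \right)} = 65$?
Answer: $65 - 10 \sqrt{107} \approx -38.441$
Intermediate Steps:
$V = 65$
$A{\left(Y,t \right)} = - 10 t$ ($A{\left(Y,t \right)} = - 11 t + t = - 10 t$)
$A{\left(G{\left(20 \right)},\sqrt{311 - 204} \right)} + V = - 10 \sqrt{311 - 204} + 65 = - 10 \sqrt{107} + 65 = 65 - 10 \sqrt{107}$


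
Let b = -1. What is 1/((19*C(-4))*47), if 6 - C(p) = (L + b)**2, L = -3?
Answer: -1/8930 ≈ -0.00011198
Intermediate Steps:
C(p) = -10 (C(p) = 6 - (-3 - 1)**2 = 6 - 1*(-4)**2 = 6 - 1*16 = 6 - 16 = -10)
1/((19*C(-4))*47) = 1/((19*(-10))*47) = 1/(-190*47) = 1/(-8930) = -1/8930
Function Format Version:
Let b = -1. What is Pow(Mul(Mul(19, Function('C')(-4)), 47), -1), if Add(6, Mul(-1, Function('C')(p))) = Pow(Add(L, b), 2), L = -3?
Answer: Rational(-1, 8930) ≈ -0.00011198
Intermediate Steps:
Function('C')(p) = -10 (Function('C')(p) = Add(6, Mul(-1, Pow(Add(-3, -1), 2))) = Add(6, Mul(-1, Pow(-4, 2))) = Add(6, Mul(-1, 16)) = Add(6, -16) = -10)
Pow(Mul(Mul(19, Function('C')(-4)), 47), -1) = Pow(Mul(Mul(19, -10), 47), -1) = Pow(Mul(-190, 47), -1) = Pow(-8930, -1) = Rational(-1, 8930)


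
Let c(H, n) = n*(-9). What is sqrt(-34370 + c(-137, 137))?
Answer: I*sqrt(35603) ≈ 188.69*I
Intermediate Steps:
c(H, n) = -9*n
sqrt(-34370 + c(-137, 137)) = sqrt(-34370 - 9*137) = sqrt(-34370 - 1233) = sqrt(-35603) = I*sqrt(35603)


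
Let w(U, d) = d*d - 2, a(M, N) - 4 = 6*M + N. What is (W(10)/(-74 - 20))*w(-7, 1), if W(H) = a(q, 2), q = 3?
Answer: 12/47 ≈ 0.25532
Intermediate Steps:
a(M, N) = 4 + N + 6*M (a(M, N) = 4 + (6*M + N) = 4 + (N + 6*M) = 4 + N + 6*M)
w(U, d) = -2 + d**2 (w(U, d) = d**2 - 2 = -2 + d**2)
W(H) = 24 (W(H) = 4 + 2 + 6*3 = 4 + 2 + 18 = 24)
(W(10)/(-74 - 20))*w(-7, 1) = (24/(-74 - 20))*(-2 + 1**2) = (24/(-94))*(-2 + 1) = -1/94*24*(-1) = -12/47*(-1) = 12/47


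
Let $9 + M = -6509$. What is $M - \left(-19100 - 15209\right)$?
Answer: $27791$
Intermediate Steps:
$M = -6518$ ($M = -9 - 6509 = -6518$)
$M - \left(-19100 - 15209\right) = -6518 - \left(-19100 - 15209\right) = -6518 - -34309 = -6518 + 34309 = 27791$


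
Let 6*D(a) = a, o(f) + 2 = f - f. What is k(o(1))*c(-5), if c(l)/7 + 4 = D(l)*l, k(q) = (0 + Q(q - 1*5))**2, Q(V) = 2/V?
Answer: 2/21 ≈ 0.095238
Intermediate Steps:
o(f) = -2 (o(f) = -2 + (f - f) = -2 + 0 = -2)
k(q) = 4/(-5 + q)**2 (k(q) = (0 + 2/(q - 1*5))**2 = (0 + 2/(q - 5))**2 = (0 + 2/(-5 + q))**2 = (2/(-5 + q))**2 = 4/(-5 + q)**2)
D(a) = a/6
c(l) = -28 + 7*l**2/6 (c(l) = -28 + 7*((l/6)*l) = -28 + 7*(l**2/6) = -28 + 7*l**2/6)
k(o(1))*c(-5) = (4/(-5 - 2)**2)*(-28 + (7/6)*(-5)**2) = (4/(-7)**2)*(-28 + (7/6)*25) = (4*(1/49))*(-28 + 175/6) = (4/49)*(7/6) = 2/21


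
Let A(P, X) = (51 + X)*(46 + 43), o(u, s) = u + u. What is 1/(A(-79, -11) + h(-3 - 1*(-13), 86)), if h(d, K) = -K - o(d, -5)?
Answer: 1/3454 ≈ 0.00028952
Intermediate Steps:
o(u, s) = 2*u
A(P, X) = 4539 + 89*X (A(P, X) = (51 + X)*89 = 4539 + 89*X)
h(d, K) = -K - 2*d
1/(A(-79, -11) + h(-3 - 1*(-13), 86)) = 1/((4539 + 89*(-11)) + (-1*86 - 2*(-3 - 1*(-13)))) = 1/((4539 - 979) + (-86 - 2*(-3 + 13))) = 1/(3560 + (-86 - 2*10)) = 1/(3560 + (-86 - 20)) = 1/(3560 - 106) = 1/3454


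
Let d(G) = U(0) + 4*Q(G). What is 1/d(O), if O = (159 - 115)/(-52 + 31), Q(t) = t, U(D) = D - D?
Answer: -21/176 ≈ -0.11932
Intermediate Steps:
U(D) = 0
O = -44/21 (O = 44/(-21) = 44*(-1/21) = -44/21 ≈ -2.0952)
d(G) = 4*G (d(G) = 0 + 4*G = 4*G)
1/d(O) = 1/(4*(-44/21)) = 1/(-176/21) = -21/176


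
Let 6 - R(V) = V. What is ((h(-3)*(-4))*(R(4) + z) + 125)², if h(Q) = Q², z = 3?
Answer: 3025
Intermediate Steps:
R(V) = 6 - V
((h(-3)*(-4))*(R(4) + z) + 125)² = (((-3)²*(-4))*((6 - 1*4) + 3) + 125)² = ((9*(-4))*((6 - 4) + 3) + 125)² = (-36*(2 + 3) + 125)² = (-36*5 + 125)² = (-180 + 125)² = (-55)² = 3025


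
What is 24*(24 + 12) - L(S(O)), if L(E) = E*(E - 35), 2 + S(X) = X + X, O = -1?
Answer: 708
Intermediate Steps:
S(X) = -2 + 2*X (S(X) = -2 + (X + X) = -2 + 2*X)
L(E) = E*(-35 + E)
24*(24 + 12) - L(S(O)) = 24*(24 + 12) - (-2 + 2*(-1))*(-35 + (-2 + 2*(-1))) = 24*36 - (-2 - 2)*(-35 + (-2 - 2)) = 864 - (-4)*(-35 - 4) = 864 - (-4)*(-39) = 864 - 1*156 = 864 - 156 = 708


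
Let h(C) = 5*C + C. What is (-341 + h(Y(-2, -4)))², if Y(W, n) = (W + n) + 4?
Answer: 124609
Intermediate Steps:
Y(W, n) = 4 + W + n
h(C) = 6*C
(-341 + h(Y(-2, -4)))² = (-341 + 6*(4 - 2 - 4))² = (-341 + 6*(-2))² = (-341 - 12)² = (-353)² = 124609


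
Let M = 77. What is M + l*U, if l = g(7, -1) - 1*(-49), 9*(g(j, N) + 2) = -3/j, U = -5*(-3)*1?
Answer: 5469/7 ≈ 781.29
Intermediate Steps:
U = 15 (U = 15*1 = 15)
g(j, N) = -2 - 1/(3*j) (g(j, N) = -2 + (-3/j)/9 = -2 - 1/(3*j))
l = 986/21 (l = (-2 - ⅓/7) - 1*(-49) = (-2 - ⅓*⅐) + 49 = (-2 - 1/21) + 49 = -43/21 + 49 = 986/21 ≈ 46.952)
M + l*U = 77 + (986/21)*15 = 77 + 4930/7 = 5469/7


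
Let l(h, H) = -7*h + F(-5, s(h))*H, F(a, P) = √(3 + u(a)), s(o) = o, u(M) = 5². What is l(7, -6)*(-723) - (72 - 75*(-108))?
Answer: 27255 + 8676*√7 ≈ 50210.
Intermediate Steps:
u(M) = 25
F(a, P) = 2*√7 (F(a, P) = √(3 + 25) = √28 = 2*√7)
l(h, H) = -7*h + 2*H*√7 (l(h, H) = -7*h + (2*√7)*H = -7*h + 2*H*√7)
l(7, -6)*(-723) - (72 - 75*(-108)) = (-7*7 + 2*(-6)*√7)*(-723) - (72 - 75*(-108)) = (-49 - 12*√7)*(-723) - (72 + 8100) = (35427 + 8676*√7) - 1*8172 = (35427 + 8676*√7) - 8172 = 27255 + 8676*√7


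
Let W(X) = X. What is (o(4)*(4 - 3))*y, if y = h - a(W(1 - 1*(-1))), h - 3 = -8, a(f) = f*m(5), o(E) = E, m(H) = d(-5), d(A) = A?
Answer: 20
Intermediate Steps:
m(H) = -5
a(f) = -5*f (a(f) = f*(-5) = -5*f)
h = -5 (h = 3 - 8 = -5)
y = 5 (y = -5 - (-5)*(1 - 1*(-1)) = -5 - (-5)*(1 + 1) = -5 - (-5)*2 = -5 - 1*(-10) = -5 + 10 = 5)
(o(4)*(4 - 3))*y = (4*(4 - 3))*5 = (4*1)*5 = 4*5 = 20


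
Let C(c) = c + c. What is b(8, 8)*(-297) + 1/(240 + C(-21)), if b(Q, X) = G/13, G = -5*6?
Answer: 1764193/2574 ≈ 685.39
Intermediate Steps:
G = -30
b(Q, X) = -30/13
C(c) = 2*c
b(8, 8)*(-297) + 1/(240 + C(-21)) = -30/13*(-297) + 1/(240 + 2*(-21)) = 8910/13 + 1/(240 - 42) = 8910/13 + 1/198 = 1764193/2574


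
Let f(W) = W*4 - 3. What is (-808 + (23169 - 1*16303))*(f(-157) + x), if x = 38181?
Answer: 227477900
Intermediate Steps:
f(W) = -3 + 4*W (f(W) = 4*W - 3 = -3 + 4*W)
(-808 + (23169 - 1*16303))*(f(-157) + x) = (-808 + (23169 - 1*16303))*((-3 + 4*(-157)) + 38181) = (-808 + (23169 - 16303))*((-3 - 628) + 38181) = (-808 + 6866)*(-631 + 38181) = 6058*37550 = 227477900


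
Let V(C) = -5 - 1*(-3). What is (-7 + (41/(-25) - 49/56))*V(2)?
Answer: 1903/100 ≈ 19.030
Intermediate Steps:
V(C) = -2 (V(C) = -5 + 3 = -2)
(-7 + (41/(-25) - 49/56))*V(2) = (-7 + (41/(-25) - 49/56))*(-2) = (-7 + (41*(-1/25) - 49*1/56))*(-2) = (-7 + (-41/25 - 7/8))*(-2) = (-7 - 503/200)*(-2) = -1903/200*(-2) = 1903/100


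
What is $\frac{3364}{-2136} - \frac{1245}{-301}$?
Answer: $\frac{411689}{160734} \approx 2.5613$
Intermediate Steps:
$\frac{3364}{-2136} - \frac{1245}{-301} = 3364 \left(- \frac{1}{2136}\right) - - \frac{1245}{301} = - \frac{841}{534} + \frac{1245}{301} = \frac{411689}{160734}$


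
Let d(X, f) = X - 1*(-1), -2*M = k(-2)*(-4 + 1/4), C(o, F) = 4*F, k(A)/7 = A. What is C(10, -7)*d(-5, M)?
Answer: 112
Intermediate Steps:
k(A) = 7*A
M = -105/4 (M = -7*(-2)*(-4 + 1/4)/2 = -(-7)*(-4 + ¼) = -(-7)*(-15)/4 = -½*105/2 = -105/4 ≈ -26.250)
d(X, f) = 1 + X (d(X, f) = X + 1 = 1 + X)
C(10, -7)*d(-5, M) = (4*(-7))*(1 - 5) = -28*(-4) = 112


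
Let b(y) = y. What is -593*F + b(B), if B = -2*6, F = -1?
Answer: 581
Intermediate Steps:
B = -12
-593*F + b(B) = -593*(-1) - 12 = 593 - 12 = 581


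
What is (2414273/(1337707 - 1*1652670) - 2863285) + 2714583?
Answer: -2465160121/16577 ≈ -1.4871e+5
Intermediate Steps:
(2414273/(1337707 - 1*1652670) - 2863285) + 2714583 = (2414273/(1337707 - 1652670) - 2863285) + 2714583 = (2414273/(-314963) - 2863285) + 2714583 = (2414273*(-1/314963) - 2863285) + 2714583 = (-127067/16577 - 2863285) + 2714583 = -47464802512/16577 + 2714583 = -2465160121/16577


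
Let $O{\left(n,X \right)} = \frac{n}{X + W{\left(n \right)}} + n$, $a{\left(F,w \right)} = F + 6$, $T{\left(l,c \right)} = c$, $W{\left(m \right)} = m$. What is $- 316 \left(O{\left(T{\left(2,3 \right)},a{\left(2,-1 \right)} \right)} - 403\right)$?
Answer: $\frac{1389452}{11} \approx 1.2631 \cdot 10^{5}$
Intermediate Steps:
$a{\left(F,w \right)} = 6 + F$
$O{\left(n,X \right)} = n + \frac{n}{X + n}$ ($O{\left(n,X \right)} = \frac{n}{X + n} + n = n + \frac{n}{X + n}$)
$- 316 \left(O{\left(T{\left(2,3 \right)},a{\left(2,-1 \right)} \right)} - 403\right) = - 316 \left(\frac{3 \left(1 + \left(6 + 2\right) + 3\right)}{\left(6 + 2\right) + 3} - 403\right) = - 316 \left(\frac{3 \left(1 + 8 + 3\right)}{8 + 3} - 403\right) = - 316 \left(3 \cdot \frac{1}{11} \cdot 12 - 403\right) = - 316 \left(\frac{36}{11} - 403\right) = \left(-316\right) \left(- \frac{4397}{11}\right) = \frac{1389452}{11}$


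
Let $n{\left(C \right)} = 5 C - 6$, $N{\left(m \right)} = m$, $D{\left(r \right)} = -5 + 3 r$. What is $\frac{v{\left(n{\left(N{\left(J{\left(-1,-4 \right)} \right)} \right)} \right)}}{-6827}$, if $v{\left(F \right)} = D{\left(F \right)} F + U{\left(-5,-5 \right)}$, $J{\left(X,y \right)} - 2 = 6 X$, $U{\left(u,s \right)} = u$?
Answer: $- \frac{2153}{6827} \approx -0.31537$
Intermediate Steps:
$J{\left(X,y \right)} = 2 + 6 X$
$n{\left(C \right)} = -6 + 5 C$
$v{\left(F \right)} = -5 + F \left(-5 + 3 F\right)$ ($v{\left(F \right)} = \left(-5 + 3 F\right) F - 5 = F \left(-5 + 3 F\right) - 5 = -5 + F \left(-5 + 3 F\right)$)
$\frac{v{\left(n{\left(N{\left(J{\left(-1,-4 \right)} \right)} \right)} \right)}}{-6827} = \frac{-5 + \left(-6 + 5 \left(2 + 6 \left(-1\right)\right)\right) \left(-5 + 3 \left(-6 + 5 \left(2 + 6 \left(-1\right)\right)\right)\right)}{-6827} = \left(-5 + \left(-6 + 5 \left(2 - 6\right)\right) \left(-5 + 3 \left(-6 + 5 \left(2 - 6\right)\right)\right)\right) \left(- \frac{1}{6827}\right) = \left(-5 + \left(-6 + 5 \left(-4\right)\right) \left(-5 + 3 \left(-6 + 5 \left(-4\right)\right)\right)\right) \left(- \frac{1}{6827}\right) = \left(-5 + \left(-6 - 20\right) \left(-5 + 3 \left(-6 - 20\right)\right)\right) \left(- \frac{1}{6827}\right) = \left(-5 - 26 \left(-5 + 3 \left(-26\right)\right)\right) \left(- \frac{1}{6827}\right) = \left(-5 - 26 \left(-5 - 78\right)\right) \left(- \frac{1}{6827}\right) = \left(-5 - -2158\right) \left(- \frac{1}{6827}\right) = \left(-5 + 2158\right) \left(- \frac{1}{6827}\right) = 2153 \left(- \frac{1}{6827}\right) = - \frac{2153}{6827}$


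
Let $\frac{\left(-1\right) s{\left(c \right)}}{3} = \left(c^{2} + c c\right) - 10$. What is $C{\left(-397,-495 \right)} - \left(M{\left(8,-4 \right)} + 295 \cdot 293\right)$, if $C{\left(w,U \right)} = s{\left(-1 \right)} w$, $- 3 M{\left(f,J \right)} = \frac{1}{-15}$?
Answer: $- \frac{4318336}{45} \approx -95963.0$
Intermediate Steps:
$M{\left(f,J \right)} = \frac{1}{45}$ ($M{\left(f,J \right)} = - \frac{1}{3 \left(-15\right)} = \left(- \frac{1}{3}\right) \left(- \frac{1}{15}\right) = \frac{1}{45}$)
$s{\left(c \right)} = 30 - 6 c^{2}$ ($s{\left(c \right)} = - 3 \left(\left(c^{2} + c c\right) - 10\right) = - 3 \left(\left(c^{2} + c^{2}\right) - 10\right) = - 3 \left(2 c^{2} - 10\right) = - 3 \left(-10 + 2 c^{2}\right) = 30 - 6 c^{2}$)
$C{\left(w,U \right)} = 24 w$ ($C{\left(w,U \right)} = \left(30 - 6 \left(-1\right)^{2}\right) w = \left(30 - 6\right) w = 24 w$)
$C{\left(-397,-495 \right)} - \left(M{\left(8,-4 \right)} + 295 \cdot 293\right) = 24 \left(-397\right) - \left(\frac{1}{45} + 295 \cdot 293\right) = -9528 - \left(\frac{1}{45} + 86435\right) = -9528 - \frac{3889576}{45} = - \frac{4318336}{45}$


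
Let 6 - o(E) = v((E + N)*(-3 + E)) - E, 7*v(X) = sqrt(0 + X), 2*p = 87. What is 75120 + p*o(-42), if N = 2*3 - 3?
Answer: 73554 - 261*sqrt(195)/14 ≈ 73294.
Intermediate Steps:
N = 3 (N = 6 - 3 = 3)
p = 87/2 (p = (1/2)*87 = 87/2 ≈ 43.500)
v(X) = sqrt(X)/7 (v(X) = sqrt(0 + X)/7 = sqrt(X)/7)
o(E) = 6 + E - sqrt((-3 + E)*(3 + E))/7 (o(E) = 6 - (sqrt((E + 3)*(-3 + E))/7 - E) = 6 - (sqrt((3 + E)*(-3 + E))/7 - E) = 6 - (sqrt((-3 + E)*(3 + E))/7 - E) = 6 - (-E + sqrt((-3 + E)*(3 + E))/7) = 6 + (E - sqrt((-3 + E)*(3 + E))/7) = 6 + E - sqrt((-3 + E)*(3 + E))/7)
75120 + p*o(-42) = 75120 + 87*(6 - 42 - sqrt(-9 + (-42)**2)/7)/2 = 75120 + 87*(6 - 42 - sqrt(-9 + 1764)/7)/2 = 75120 + 87*(6 - 42 - 3*sqrt(195)/7)/2 = 75120 + 87*(-36 - 3*sqrt(195)/7)/2 = 75120 + (-1566 - 261*sqrt(195)/14) = 73554 - 261*sqrt(195)/14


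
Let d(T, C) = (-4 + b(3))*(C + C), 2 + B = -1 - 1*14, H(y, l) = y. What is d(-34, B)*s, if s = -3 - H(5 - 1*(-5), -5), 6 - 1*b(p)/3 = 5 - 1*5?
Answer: 6188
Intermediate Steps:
b(p) = 18 (b(p) = 18 - 3*(5 - 1*5) = 18 - 3*(5 - 5) = 18 - 3*0 = 18 + 0 = 18)
B = -17 (B = -2 + (-1 - 1*14) = -2 + (-1 - 14) = -2 - 15 = -17)
d(T, C) = 28*C (d(T, C) = (-4 + 18)*(C + C) = 14*(2*C) = 28*C)
s = -13 (s = -3 - (5 - 1*(-5)) = -3 - (5 + 5) = -3 - 1*10 = -3 - 10 = -13)
d(-34, B)*s = (28*(-17))*(-13) = -476*(-13) = 6188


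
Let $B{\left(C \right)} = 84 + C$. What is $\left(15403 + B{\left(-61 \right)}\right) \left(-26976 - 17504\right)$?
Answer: $-686148480$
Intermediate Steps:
$\left(15403 + B{\left(-61 \right)}\right) \left(-26976 - 17504\right) = \left(15403 + \left(84 - 61\right)\right) \left(-26976 - 17504\right) = \left(15403 + 23\right) \left(-44480\right) = 15426 \left(-44480\right) = -686148480$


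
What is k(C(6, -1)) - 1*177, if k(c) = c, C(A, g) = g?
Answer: -178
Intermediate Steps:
k(C(6, -1)) - 1*177 = -1 - 1*177 = -1 - 177 = -178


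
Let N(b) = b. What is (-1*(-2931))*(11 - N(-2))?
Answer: 38103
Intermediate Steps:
(-1*(-2931))*(11 - N(-2)) = (-1*(-2931))*(11 - 1*(-2)) = 2931*(11 + 2) = 2931*13 = 38103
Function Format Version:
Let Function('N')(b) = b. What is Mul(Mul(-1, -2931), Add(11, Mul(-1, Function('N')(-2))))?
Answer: 38103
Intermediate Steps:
Mul(Mul(-1, -2931), Add(11, Mul(-1, Function('N')(-2)))) = Mul(Mul(-1, -2931), Add(11, Mul(-1, -2))) = Mul(2931, Add(11, 2)) = Mul(2931, 13) = 38103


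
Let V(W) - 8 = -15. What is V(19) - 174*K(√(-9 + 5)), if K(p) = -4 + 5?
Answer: -181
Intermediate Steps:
V(W) = -7 (V(W) = 8 - 15 = -7)
K(p) = 1
V(19) - 174*K(√(-9 + 5)) = -7 - 174*1 = -7 - 174 = -181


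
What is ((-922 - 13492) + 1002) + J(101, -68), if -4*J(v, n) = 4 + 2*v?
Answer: -26927/2 ≈ -13464.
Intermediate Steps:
J(v, n) = -1 - v/2 (J(v, n) = -(4 + 2*v)/4 = -1 - v/2)
((-922 - 13492) + 1002) + J(101, -68) = ((-922 - 13492) + 1002) + (-1 - ½*101) = (-14414 + 1002) + (-1 - 101/2) = -13412 - 103/2 = -26927/2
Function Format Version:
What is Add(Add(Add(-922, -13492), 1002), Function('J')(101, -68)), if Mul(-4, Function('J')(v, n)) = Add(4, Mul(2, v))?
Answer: Rational(-26927, 2) ≈ -13464.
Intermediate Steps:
Function('J')(v, n) = Add(-1, Mul(Rational(-1, 2), v)) (Function('J')(v, n) = Mul(Rational(-1, 4), Add(4, Mul(2, v))) = Add(-1, Mul(Rational(-1, 2), v)))
Add(Add(Add(-922, -13492), 1002), Function('J')(101, -68)) = Add(Add(Add(-922, -13492), 1002), Add(-1, Mul(Rational(-1, 2), 101))) = Add(Add(-14414, 1002), Add(-1, Rational(-101, 2))) = Add(-13412, Rational(-103, 2)) = Rational(-26927, 2)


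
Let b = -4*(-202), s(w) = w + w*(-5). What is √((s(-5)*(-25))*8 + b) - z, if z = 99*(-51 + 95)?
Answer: -4356 + 2*I*√798 ≈ -4356.0 + 56.498*I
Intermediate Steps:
s(w) = -4*w (s(w) = w - 5*w = -4*w)
z = 4356 (z = 99*44 = 4356)
b = 808
√((s(-5)*(-25))*8 + b) - z = √((-4*(-5)*(-25))*8 + 808) - 1*4356 = √((20*(-25))*8 + 808) - 4356 = √(-500*8 + 808) - 4356 = √(-4000 + 808) - 4356 = √(-3192) - 4356 = 2*I*√798 - 4356 = -4356 + 2*I*√798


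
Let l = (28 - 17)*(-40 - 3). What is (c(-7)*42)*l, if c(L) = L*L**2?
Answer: 6814038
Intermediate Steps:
l = -473 (l = 11*(-43) = -473)
c(L) = L**3
(c(-7)*42)*l = ((-7)**3*42)*(-473) = -343*42*(-473) = -14406*(-473) = 6814038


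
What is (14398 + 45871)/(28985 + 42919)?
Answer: 60269/71904 ≈ 0.83819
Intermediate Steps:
(14398 + 45871)/(28985 + 42919) = 60269/71904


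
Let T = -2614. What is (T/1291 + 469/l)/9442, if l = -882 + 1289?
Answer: -458419/4961176154 ≈ -9.2401e-5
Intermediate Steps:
l = 407
(T/1291 + 469/l)/9442 = (-2614/1291 + 469/407)/9442 = (-2614*1/1291 + 469*(1/407))*(1/9442) = (-2614/1291 + 469/407)*(1/9442) = -458419/525437*1/9442 = -458419/4961176154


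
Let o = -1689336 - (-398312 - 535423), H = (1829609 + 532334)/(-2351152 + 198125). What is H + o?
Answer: -1626831716170/2153027 ≈ -7.5560e+5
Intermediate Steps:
H = -2361943/2153027 (H = 2361943/(-2153027) = 2361943*(-1/2153027) = -2361943/2153027 ≈ -1.0970)
o = -755601 (o = -1689336 - 1*(-933735) = -1689336 + 933735 = -755601)
H + o = -2361943/2153027 - 755601 = -1626831716170/2153027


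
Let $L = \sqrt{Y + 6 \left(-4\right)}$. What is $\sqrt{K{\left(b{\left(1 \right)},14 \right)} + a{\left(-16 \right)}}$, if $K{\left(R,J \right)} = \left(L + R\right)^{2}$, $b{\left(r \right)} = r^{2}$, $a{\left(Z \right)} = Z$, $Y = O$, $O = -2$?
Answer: $\sqrt{-41 + 2 i \sqrt{26}} \approx 0.79034 + 6.4517 i$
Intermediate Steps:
$Y = -2$
$L = i \sqrt{26}$ ($L = \sqrt{-2 + 6 \left(-4\right)} = \sqrt{-2 - 24} = \sqrt{-26} = i \sqrt{26} \approx 5.099 i$)
$K{\left(R,J \right)} = \left(R + i \sqrt{26}\right)^{2}$ ($K{\left(R,J \right)} = \left(i \sqrt{26} + R\right)^{2} = \left(R + i \sqrt{26}\right)^{2}$)
$\sqrt{K{\left(b{\left(1 \right)},14 \right)} + a{\left(-16 \right)}} = \sqrt{\left(1^{2} + i \sqrt{26}\right)^{2} - 16} = \sqrt{\left(1 + i \sqrt{26}\right)^{2} - 16} = \sqrt{-16 + \left(1 + i \sqrt{26}\right)^{2}}$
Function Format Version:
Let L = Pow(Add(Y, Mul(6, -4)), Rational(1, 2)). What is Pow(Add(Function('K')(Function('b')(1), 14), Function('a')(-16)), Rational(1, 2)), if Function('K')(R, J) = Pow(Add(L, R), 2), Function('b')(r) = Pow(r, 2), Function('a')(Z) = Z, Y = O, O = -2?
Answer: Pow(Add(-41, Mul(2, I, Pow(26, Rational(1, 2)))), Rational(1, 2)) ≈ Add(0.79034, Mul(6.4517, I))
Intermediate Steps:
Y = -2
L = Mul(I, Pow(26, Rational(1, 2))) (L = Pow(Add(-2, Mul(6, -4)), Rational(1, 2)) = Pow(Add(-2, -24), Rational(1, 2)) = Pow(-26, Rational(1, 2)) = Mul(I, Pow(26, Rational(1, 2))) ≈ Mul(5.0990, I))
Function('K')(R, J) = Pow(Add(R, Mul(I, Pow(26, Rational(1, 2)))), 2) (Function('K')(R, J) = Pow(Add(Mul(I, Pow(26, Rational(1, 2))), R), 2) = Pow(Add(R, Mul(I, Pow(26, Rational(1, 2)))), 2))
Pow(Add(Function('K')(Function('b')(1), 14), Function('a')(-16)), Rational(1, 2)) = Pow(Add(Pow(Add(Pow(1, 2), Mul(I, Pow(26, Rational(1, 2)))), 2), -16), Rational(1, 2)) = Pow(Add(Pow(Add(1, Mul(I, Pow(26, Rational(1, 2)))), 2), -16), Rational(1, 2)) = Pow(Add(-16, Pow(Add(1, Mul(I, Pow(26, Rational(1, 2)))), 2)), Rational(1, 2))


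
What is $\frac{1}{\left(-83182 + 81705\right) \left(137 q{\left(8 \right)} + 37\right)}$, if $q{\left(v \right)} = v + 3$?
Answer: $- \frac{1}{2280488} \approx -4.385 \cdot 10^{-7}$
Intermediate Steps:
$q{\left(v \right)} = 3 + v$
$\frac{1}{\left(-83182 + 81705\right) \left(137 q{\left(8 \right)} + 37\right)} = \frac{1}{\left(-83182 + 81705\right) \left(137 \left(3 + 8\right) + 37\right)} = \frac{1}{\left(-1477\right) \left(137 \cdot 11 + 37\right)} = - \frac{1}{1477 \left(1507 + 37\right)} = - \frac{1}{1477 \cdot 1544} = \left(- \frac{1}{1477}\right) \frac{1}{1544} = - \frac{1}{2280488}$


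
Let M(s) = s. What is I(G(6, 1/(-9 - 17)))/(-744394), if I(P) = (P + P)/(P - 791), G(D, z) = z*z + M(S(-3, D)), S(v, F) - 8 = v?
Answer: 69/4035944755 ≈ 1.7096e-8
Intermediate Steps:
S(v, F) = 8 + v
G(D, z) = 5 + z² (G(D, z) = z*z + (8 - 3) = z² + 5 = 5 + z²)
I(P) = 2*P/(-791 + P) (I(P) = (2*P)/(-791 + P) = 2*P/(-791 + P))
I(G(6, 1/(-9 - 17)))/(-744394) = (2*(5 + (1/(-9 - 17))²)/(-791 + (5 + (1/(-9 - 17))²)))/(-744394) = (2*(5 + (1/(-26))²)/(-791 + (5 + (1/(-26))²)))*(-1/744394) = (2*(5 + (-1/26)²)/(-791 + (5 + (-1/26)²)))*(-1/744394) = (2*(5 + 1/676)/(-791 + (5 + 1/676)))*(-1/744394) = (2*(3381/676)/(-791 + 3381/676))*(-1/744394) = (2*(3381/676)/(-531335/676))*(-1/744394) = (2*(3381/676)*(-676/531335))*(-1/744394) = -966/75905*(-1/744394) = 69/4035944755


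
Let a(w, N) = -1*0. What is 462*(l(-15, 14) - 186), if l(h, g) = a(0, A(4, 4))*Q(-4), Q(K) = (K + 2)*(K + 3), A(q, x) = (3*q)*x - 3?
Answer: -85932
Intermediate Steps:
A(q, x) = -3 + 3*q*x (A(q, x) = 3*q*x - 3 = -3 + 3*q*x)
a(w, N) = 0
Q(K) = (2 + K)*(3 + K)
l(h, g) = 0 (l(h, g) = 0*(6 + (-4)² + 5*(-4)) = 0*(6 + 16 - 20) = 0*2 = 0)
462*(l(-15, 14) - 186) = 462*(0 - 186) = 462*(-186) = -85932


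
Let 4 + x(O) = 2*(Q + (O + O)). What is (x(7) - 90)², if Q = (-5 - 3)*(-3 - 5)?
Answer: 3844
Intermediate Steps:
Q = 64 (Q = -8*(-8) = 64)
x(O) = 124 + 4*O (x(O) = -4 + 2*(64 + (O + O)) = -4 + 2*(64 + 2*O) = -4 + (128 + 4*O) = 124 + 4*O)
(x(7) - 90)² = ((124 + 4*7) - 90)² = ((124 + 28) - 90)² = (152 - 90)² = 62² = 3844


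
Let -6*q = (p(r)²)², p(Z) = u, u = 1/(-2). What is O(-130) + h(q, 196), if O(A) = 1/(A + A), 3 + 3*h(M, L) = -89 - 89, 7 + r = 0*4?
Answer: -47063/780 ≈ -60.337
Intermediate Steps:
r = -7 (r = -7 + 0*4 = -7 + 0 = -7)
u = -½ ≈ -0.50000
p(Z) = -½
q = -1/96 (q = -((-½)²)²/6 = -(¼)²/6 = -⅙*1/16 = -1/96 ≈ -0.010417)
h(M, L) = -181/3 (h(M, L) = -1 + (-89 - 89)/3 = -1 + (⅓)*(-178) = -1 - 178/3 = -181/3)
O(A) = 1/(2*A)
O(-130) + h(q, 196) = (½)/(-130) - 181/3 = (½)*(-1/130) - 181/3 = -1/260 - 181/3 = -47063/780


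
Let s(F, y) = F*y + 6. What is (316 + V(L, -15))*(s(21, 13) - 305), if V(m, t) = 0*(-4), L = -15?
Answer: -8216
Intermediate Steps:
s(F, y) = 6 + F*y
V(m, t) = 0
(316 + V(L, -15))*(s(21, 13) - 305) = (316 + 0)*((6 + 21*13) - 305) = 316*((6 + 273) - 305) = 316*(279 - 305) = 316*(-26) = -8216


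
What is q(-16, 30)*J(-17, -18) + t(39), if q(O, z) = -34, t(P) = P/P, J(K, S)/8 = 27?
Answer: -7343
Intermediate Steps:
J(K, S) = 216 (J(K, S) = 8*27 = 216)
t(P) = 1
q(-16, 30)*J(-17, -18) + t(39) = -34*216 + 1 = -7344 + 1 = -7343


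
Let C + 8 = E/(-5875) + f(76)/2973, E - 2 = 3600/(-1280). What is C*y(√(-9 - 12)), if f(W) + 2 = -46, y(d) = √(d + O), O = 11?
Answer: -746723117*√(11 + I*√21)/93154000 ≈ -27.134 - 5.426*I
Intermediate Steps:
E = -13/16 (E = 2 + 3600/(-1280) = 2 + 3600*(-1/1280) = 2 - 45/16 = -13/16 ≈ -0.81250)
y(d) = √(11 + d) (y(d) = √(d + 11) = √(11 + d))
f(W) = -48 (f(W) = -2 - 46 = -48)
C = -746723117/93154000 (C = -8 + (-13/16/(-5875) - 48/2973) = -8 + (-13/16*(-1/5875) - 48*1/2973) = -8 + (13/94000 - 16/991) = -8 - 1491117/93154000 = -746723117/93154000 ≈ -8.0160)
C*y(√(-9 - 12)) = -746723117*√(11 + √(-9 - 12))/93154000 = -746723117*√(11 + √(-21))/93154000 = -746723117*√(11 + I*√21)/93154000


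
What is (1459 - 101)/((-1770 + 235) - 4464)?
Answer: -194/857 ≈ -0.22637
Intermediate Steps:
(1459 - 101)/((-1770 + 235) - 4464) = 1358/(-1535 - 4464) = 1358/(-5999) = 1358*(-1/5999) = -194/857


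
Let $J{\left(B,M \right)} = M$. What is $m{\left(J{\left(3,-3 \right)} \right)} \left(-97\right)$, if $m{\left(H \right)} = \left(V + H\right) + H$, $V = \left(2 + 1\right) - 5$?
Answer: $776$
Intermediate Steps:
$V = -2$ ($V = 3 - 5 = -2$)
$m{\left(H \right)} = -2 + 2 H$ ($m{\left(H \right)} = \left(-2 + H\right) + H = -2 + 2 H$)
$m{\left(J{\left(3,-3 \right)} \right)} \left(-97\right) = \left(-2 + 2 \left(-3\right)\right) \left(-97\right) = \left(-2 - 6\right) \left(-97\right) = \left(-8\right) \left(-97\right) = 776$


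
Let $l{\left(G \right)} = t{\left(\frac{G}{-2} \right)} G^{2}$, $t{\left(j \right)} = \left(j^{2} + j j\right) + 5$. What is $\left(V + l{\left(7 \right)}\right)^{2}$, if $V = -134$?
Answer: $\frac{6880129}{4} \approx 1.72 \cdot 10^{6}$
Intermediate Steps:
$t{\left(j \right)} = 5 + 2 j^{2}$ ($t{\left(j \right)} = \left(j^{2} + j^{2}\right) + 5 = 2 j^{2} + 5 = 5 + 2 j^{2}$)
$l{\left(G \right)} = G^{2} \left(5 + \frac{G^{2}}{2}\right)$ ($l{\left(G \right)} = \left(5 + 2 \left(\frac{G}{-2}\right)^{2}\right) G^{2} = \left(5 + 2 \left(G \left(- \frac{1}{2}\right)\right)^{2}\right) G^{2} = \left(5 + 2 \left(- \frac{G}{2}\right)^{2}\right) G^{2} = \left(5 + 2 \frac{G^{2}}{4}\right) G^{2} = \left(5 + \frac{G^{2}}{2}\right) G^{2} = G^{2} \left(5 + \frac{G^{2}}{2}\right)$)
$\left(V + l{\left(7 \right)}\right)^{2} = \left(-134 + \frac{7^{2} \left(10 + 7^{2}\right)}{2}\right)^{2} = \left(-134 + \frac{1}{2} \cdot 49 \left(10 + 49\right)\right)^{2} = \left(-134 + \frac{1}{2} \cdot 49 \cdot 59\right)^{2} = \left(-134 + \frac{2891}{2}\right)^{2} = \left(\frac{2623}{2}\right)^{2} = \frac{6880129}{4}$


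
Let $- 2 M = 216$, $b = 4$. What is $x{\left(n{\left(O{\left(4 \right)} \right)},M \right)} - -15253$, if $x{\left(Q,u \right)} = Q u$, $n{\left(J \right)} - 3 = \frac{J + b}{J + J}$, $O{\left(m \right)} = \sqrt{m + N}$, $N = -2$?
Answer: $14875 - 108 \sqrt{2} \approx 14722.0$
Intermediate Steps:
$O{\left(m \right)} = \sqrt{-2 + m}$ ($O{\left(m \right)} = \sqrt{m - 2} = \sqrt{-2 + m}$)
$M = -108$ ($M = \left(- \frac{1}{2}\right) 216 = -108$)
$n{\left(J \right)} = 3 + \frac{4 + J}{2 J}$ ($n{\left(J \right)} = 3 + \frac{J + 4}{J + J} = 3 + \frac{4 + J}{2 J}$)
$x{\left(n{\left(O{\left(4 \right)} \right)},M \right)} - -15253 = \left(\frac{7}{2} + \frac{2}{\sqrt{-2 + 4}}\right) \left(-108\right) - -15253 = \left(\frac{7}{2} + \frac{2}{\sqrt{2}}\right) \left(-108\right) + 15253 = \left(\frac{7}{2} + 2 \frac{\sqrt{2}}{2}\right) \left(-108\right) + 15253 = \left(\frac{7}{2} + \sqrt{2}\right) \left(-108\right) + 15253 = \left(-378 - 108 \sqrt{2}\right) + 15253 = 14875 - 108 \sqrt{2}$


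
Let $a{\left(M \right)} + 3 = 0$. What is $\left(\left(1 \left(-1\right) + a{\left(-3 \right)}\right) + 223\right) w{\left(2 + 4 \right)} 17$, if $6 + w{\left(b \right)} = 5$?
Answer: $-3723$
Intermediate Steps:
$w{\left(b \right)} = -1$ ($w{\left(b \right)} = -6 + 5 = -1$)
$a{\left(M \right)} = -3$ ($a{\left(M \right)} = -3 + 0 = -3$)
$\left(\left(1 \left(-1\right) + a{\left(-3 \right)}\right) + 223\right) w{\left(2 + 4 \right)} 17 = \left(\left(1 \left(-1\right) - 3\right) + 223\right) \left(\left(-1\right) 17\right) = \left(\left(-1 - 3\right) + 223\right) \left(-17\right) = \left(-4 + 223\right) \left(-17\right) = 219 \left(-17\right) = -3723$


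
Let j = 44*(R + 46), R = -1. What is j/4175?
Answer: 396/835 ≈ 0.47425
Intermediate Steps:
j = 1980 (j = 44*(-1 + 46) = 44*45 = 1980)
j/4175 = 1980/4175 = 1980*(1/4175) = 396/835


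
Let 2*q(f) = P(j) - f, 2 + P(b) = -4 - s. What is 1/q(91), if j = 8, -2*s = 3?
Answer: -4/191 ≈ -0.020942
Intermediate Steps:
s = -3/2 (s = -½*3 = -3/2 ≈ -1.5000)
P(b) = -9/2 (P(b) = -2 + (-4 - 1*(-3/2)) = -2 + (-4 + 3/2) = -2 - 5/2 = -9/2)
q(f) = -9/4 - f/2 (q(f) = (-9/2 - f)/2 = -9/4 - f/2)
1/q(91) = 1/(-9/4 - ½*91) = 1/(-9/4 - 91/2) = 1/(-191/4) = -4/191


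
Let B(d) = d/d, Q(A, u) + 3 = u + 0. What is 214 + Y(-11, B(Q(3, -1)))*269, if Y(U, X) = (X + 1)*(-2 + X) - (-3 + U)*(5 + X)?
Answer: 22272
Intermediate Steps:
Q(A, u) = -3 + u (Q(A, u) = -3 + (u + 0) = -3 + u)
B(d) = 1
Y(U, X) = (1 + X)*(-2 + X) - (-3 + U)*(5 + X)
214 + Y(-11, B(Q(3, -1)))*269 = 214 + (13 + 1² - 5*(-11) + 2*1 - 1*(-11)*1)*269 = 214 + (13 + 1 + 55 + 2 + 11)*269 = 214 + 82*269 = 214 + 22058 = 22272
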